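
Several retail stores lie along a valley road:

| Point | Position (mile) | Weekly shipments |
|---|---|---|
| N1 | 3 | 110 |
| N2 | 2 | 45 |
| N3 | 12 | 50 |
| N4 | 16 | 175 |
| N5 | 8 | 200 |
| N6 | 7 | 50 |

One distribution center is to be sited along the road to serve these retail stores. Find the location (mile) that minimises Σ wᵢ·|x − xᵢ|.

For a sum of weighted absolute distances on a line, the optimum is the weighted median (not the mean). Total weight W = 630; half-weight = 315.
Sort by position and accumulate weight:
  mile 2 (N2, w=45) → cum 45
  mile 3 (N1, w=110) → cum 155
  mile 7 (N6, w=50) → cum 205
  mile 8 (N5, w=200) → cum 405  ≥ 315 → median here
  mile 12 (N3, w=50) → cum 455
  mile 16 (N4, w=175) → cum 630
Optimal location: mile 8.

x = 8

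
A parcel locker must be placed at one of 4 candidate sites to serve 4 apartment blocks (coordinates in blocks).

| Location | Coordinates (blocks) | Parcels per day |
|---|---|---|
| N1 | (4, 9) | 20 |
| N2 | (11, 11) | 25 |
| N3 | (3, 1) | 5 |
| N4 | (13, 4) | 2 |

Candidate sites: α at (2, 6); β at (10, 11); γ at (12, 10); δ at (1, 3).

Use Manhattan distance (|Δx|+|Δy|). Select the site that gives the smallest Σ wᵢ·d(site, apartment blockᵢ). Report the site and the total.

β, total 290 blocks

Total weighted distance at each candidate:
  α (2, 6): total = 506
  β (10, 11): total = 290
  γ (12, 10): total = 334
  δ (1, 3): total = 676
Minimum is at β with total 290 blocks.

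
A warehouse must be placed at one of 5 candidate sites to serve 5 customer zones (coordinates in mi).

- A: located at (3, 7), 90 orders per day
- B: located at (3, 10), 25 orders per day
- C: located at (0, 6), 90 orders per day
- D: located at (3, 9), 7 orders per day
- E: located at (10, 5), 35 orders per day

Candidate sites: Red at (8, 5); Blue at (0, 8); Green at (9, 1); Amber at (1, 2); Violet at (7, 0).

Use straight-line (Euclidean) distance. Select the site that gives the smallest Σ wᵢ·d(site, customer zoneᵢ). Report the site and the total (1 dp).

Blue, total 942.3 mi

Total weighted distance at each candidate:
  Red (8, 5): total = 1501.9
  Blue (0, 8): total = 942.3
  Green (9, 1): total = 2175.0
  Amber (1, 2): total = 1444.9
  Violet (7, 0): total = 2097.6
Minimum is at Blue with total 942.3 mi.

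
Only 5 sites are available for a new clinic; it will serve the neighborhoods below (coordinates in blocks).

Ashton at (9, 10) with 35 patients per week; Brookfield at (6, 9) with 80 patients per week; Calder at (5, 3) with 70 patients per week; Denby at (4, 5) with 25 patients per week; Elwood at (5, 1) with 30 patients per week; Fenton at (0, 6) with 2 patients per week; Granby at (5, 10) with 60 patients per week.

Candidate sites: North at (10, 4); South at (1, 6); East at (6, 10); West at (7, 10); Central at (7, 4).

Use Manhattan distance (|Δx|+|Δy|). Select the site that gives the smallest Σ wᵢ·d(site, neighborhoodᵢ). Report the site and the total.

East, total 1300 blocks

Total weighted distance at each candidate:
  North (10, 4): total = 2484
  South (1, 6): total = 2402
  East (6, 10): total = 1300
  West (7, 10): total = 1532
  Central (7, 4): total = 1718
Minimum is at East with total 1300 blocks.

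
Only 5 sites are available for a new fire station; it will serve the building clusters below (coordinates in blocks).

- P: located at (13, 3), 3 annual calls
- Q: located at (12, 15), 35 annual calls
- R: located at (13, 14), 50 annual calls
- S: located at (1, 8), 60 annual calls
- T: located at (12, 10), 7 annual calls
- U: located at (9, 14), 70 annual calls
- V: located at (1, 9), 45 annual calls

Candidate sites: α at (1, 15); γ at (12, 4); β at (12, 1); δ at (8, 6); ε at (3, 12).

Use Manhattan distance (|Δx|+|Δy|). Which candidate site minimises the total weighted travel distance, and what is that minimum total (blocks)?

Total weighted distance at each candidate:
  α (1, 15): total = 2539
  γ (12, 4): total = 3513
  β (12, 1): total = 4317
  δ (8, 6): total = 2805
  ε (3, 12): total = 2299
Minimum is at ε with total 2299 blocks.

ε, total 2299 blocks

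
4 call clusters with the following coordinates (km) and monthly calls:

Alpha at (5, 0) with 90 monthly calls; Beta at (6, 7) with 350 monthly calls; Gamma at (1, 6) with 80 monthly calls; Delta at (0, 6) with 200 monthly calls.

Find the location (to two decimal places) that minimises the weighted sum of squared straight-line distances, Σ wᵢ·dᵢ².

The minimiser of Σwᵢ‖p−pᵢ‖² is the weighted centroid p* = (Σwᵢpᵢ)/(Σwᵢ).
Σwᵢ = 720.
Σwᵢxᵢ = 90·5 + 350·6 + 80·1 + 200·0 = 2630.
Σwᵢyᵢ = 90·0 + 350·7 + 80·6 + 200·6 = 4130.
x* = 2630/720 = 3.65, y* = 4130/720 = 5.74.

(3.65, 5.74)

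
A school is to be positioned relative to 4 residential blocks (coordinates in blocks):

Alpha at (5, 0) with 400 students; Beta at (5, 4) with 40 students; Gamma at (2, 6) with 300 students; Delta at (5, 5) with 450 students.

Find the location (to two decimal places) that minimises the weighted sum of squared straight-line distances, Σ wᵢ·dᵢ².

(4.24, 3.54)

The minimiser of Σwᵢ‖p−pᵢ‖² is the weighted centroid p* = (Σwᵢpᵢ)/(Σwᵢ).
Σwᵢ = 1190.
Σwᵢxᵢ = 400·5 + 40·5 + 300·2 + 450·5 = 5050.
Σwᵢyᵢ = 400·0 + 40·4 + 300·6 + 450·5 = 4210.
x* = 5050/1190 = 4.24, y* = 4210/1190 = 3.54.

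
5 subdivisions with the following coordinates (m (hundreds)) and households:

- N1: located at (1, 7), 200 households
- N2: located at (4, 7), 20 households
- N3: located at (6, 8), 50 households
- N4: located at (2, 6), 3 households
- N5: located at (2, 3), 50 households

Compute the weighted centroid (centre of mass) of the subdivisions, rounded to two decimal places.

The minimiser of Σwᵢ‖p−pᵢ‖² is the weighted centroid p* = (Σwᵢpᵢ)/(Σwᵢ).
Σwᵢ = 323.
Σwᵢxᵢ = 200·1 + 20·4 + 50·6 + 3·2 + 50·2 = 686.
Σwᵢyᵢ = 200·7 + 20·7 + 50·8 + 3·6 + 50·3 = 2108.
x* = 686/323 = 2.12, y* = 2108/323 = 6.53.

(2.12, 6.53)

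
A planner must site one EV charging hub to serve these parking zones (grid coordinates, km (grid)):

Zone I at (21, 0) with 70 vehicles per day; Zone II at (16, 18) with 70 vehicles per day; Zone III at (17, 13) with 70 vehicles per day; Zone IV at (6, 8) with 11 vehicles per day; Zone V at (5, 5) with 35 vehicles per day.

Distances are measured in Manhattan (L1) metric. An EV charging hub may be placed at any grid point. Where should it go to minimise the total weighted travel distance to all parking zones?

Manhattan distance separates: Σwᵢ(|x−xᵢ|+|y−yᵢ|) = Σwᵢ|x−xᵢ| + Σwᵢ|y−yᵢ|, so x and y are optimised independently as 1-D weighted medians.
Total weight W = 256; half = 128.
x-coordinate, sorted with cumulative weight:
  x=5 (Zone V, w=35) cum 35
  x=6 (Zone IV, w=11) cum 46
  x=16 (Zone II, w=70) cum 116
  x=17 (Zone III, w=70) cum 186  ← median
  x=21 (Zone I, w=70) cum 256
⇒ x* = 17
y-coordinate, sorted with cumulative weight:
  y=0 (Zone I, w=70) cum 70
  y=5 (Zone V, w=35) cum 105
  y=8 (Zone IV, w=11) cum 116
  y=13 (Zone III, w=70) cum 186  ← median
  y=18 (Zone II, w=70) cum 256
⇒ y* = 13

(17, 13)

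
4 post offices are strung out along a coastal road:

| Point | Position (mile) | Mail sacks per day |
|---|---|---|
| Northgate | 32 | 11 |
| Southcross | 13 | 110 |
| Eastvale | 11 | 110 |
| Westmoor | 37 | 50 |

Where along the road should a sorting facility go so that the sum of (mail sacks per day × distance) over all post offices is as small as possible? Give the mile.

For a sum of weighted absolute distances on a line, the optimum is the weighted median (not the mean). Total weight W = 281; half-weight = 140.5.
Sort by position and accumulate weight:
  mile 11 (Eastvale, w=110) → cum 110
  mile 13 (Southcross, w=110) → cum 220  ≥ 140.5 → median here
  mile 32 (Northgate, w=11) → cum 231
  mile 37 (Westmoor, w=50) → cum 281
Optimal location: mile 13.

x = 13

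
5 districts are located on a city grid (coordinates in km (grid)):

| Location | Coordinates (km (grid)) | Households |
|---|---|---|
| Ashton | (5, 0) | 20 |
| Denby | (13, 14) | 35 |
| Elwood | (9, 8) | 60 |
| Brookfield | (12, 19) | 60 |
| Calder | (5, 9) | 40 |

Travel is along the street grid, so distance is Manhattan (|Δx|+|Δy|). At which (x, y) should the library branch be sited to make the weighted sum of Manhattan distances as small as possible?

Manhattan distance separates: Σwᵢ(|x−xᵢ|+|y−yᵢ|) = Σwᵢ|x−xᵢ| + Σwᵢ|y−yᵢ|, so x and y are optimised independently as 1-D weighted medians.
Total weight W = 215; half = 107.5.
x-coordinate, sorted with cumulative weight:
  x=5 (Ashton, w=20) cum 20
  x=5 (Calder, w=40) cum 60
  x=9 (Elwood, w=60) cum 120  ← median
  x=12 (Brookfield, w=60) cum 180
  x=13 (Denby, w=35) cum 215
⇒ x* = 9
y-coordinate, sorted with cumulative weight:
  y=0 (Ashton, w=20) cum 20
  y=8 (Elwood, w=60) cum 80
  y=9 (Calder, w=40) cum 120  ← median
  y=14 (Denby, w=35) cum 155
  y=19 (Brookfield, w=60) cum 215
⇒ y* = 9

(9, 9)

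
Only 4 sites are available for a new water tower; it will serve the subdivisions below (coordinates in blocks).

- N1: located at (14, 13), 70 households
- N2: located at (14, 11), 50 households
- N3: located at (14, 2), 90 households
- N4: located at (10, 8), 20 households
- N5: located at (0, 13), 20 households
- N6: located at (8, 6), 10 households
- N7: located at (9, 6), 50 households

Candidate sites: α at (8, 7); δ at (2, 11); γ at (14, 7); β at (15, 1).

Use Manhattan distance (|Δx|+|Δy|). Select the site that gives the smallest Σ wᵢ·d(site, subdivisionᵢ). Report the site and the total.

γ, total 1940 blocks

Total weighted distance at each candidate:
  α (8, 7): total = 2780
  δ (2, 11): total = 4480
  γ (14, 7): total = 1940
  β (15, 1): total = 3090
Minimum is at γ with total 1940 blocks.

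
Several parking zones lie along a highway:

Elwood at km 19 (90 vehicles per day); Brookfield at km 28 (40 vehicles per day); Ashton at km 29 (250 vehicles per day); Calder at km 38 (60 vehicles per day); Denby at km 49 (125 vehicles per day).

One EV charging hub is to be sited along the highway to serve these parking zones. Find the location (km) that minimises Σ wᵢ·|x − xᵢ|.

For a sum of weighted absolute distances on a line, the optimum is the weighted median (not the mean). Total weight W = 565; half-weight = 282.5.
Sort by position and accumulate weight:
  km 19 (Elwood, w=90) → cum 90
  km 28 (Brookfield, w=40) → cum 130
  km 29 (Ashton, w=250) → cum 380  ≥ 282.5 → median here
  km 38 (Calder, w=60) → cum 440
  km 49 (Denby, w=125) → cum 565
Optimal location: km 29.

x = 29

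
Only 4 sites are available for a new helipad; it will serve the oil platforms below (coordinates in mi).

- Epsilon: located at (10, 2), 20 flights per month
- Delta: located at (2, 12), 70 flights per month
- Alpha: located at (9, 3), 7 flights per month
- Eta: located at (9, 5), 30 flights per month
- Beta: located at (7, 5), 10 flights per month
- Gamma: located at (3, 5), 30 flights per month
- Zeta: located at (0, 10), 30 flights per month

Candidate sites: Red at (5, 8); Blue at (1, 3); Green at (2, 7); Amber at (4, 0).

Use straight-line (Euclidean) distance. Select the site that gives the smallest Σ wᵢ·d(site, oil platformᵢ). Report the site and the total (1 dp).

Total weighted distance at each candidate:
  Red (5, 8): total = 1006.8
  Blue (1, 3): total = 1478.6
  Green (2, 7): total = 1042.6
  Amber (4, 0): total = 1765.4
Minimum is at Red with total 1006.8 mi.

Red, total 1006.8 mi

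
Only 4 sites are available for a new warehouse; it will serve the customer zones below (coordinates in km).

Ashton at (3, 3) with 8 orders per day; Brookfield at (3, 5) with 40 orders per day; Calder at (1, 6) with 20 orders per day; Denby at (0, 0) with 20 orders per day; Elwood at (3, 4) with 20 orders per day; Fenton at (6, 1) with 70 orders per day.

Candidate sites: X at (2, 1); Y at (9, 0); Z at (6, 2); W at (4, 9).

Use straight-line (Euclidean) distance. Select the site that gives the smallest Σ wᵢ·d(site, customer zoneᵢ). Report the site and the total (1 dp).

Total weighted distance at each candidate:
  X (2, 1): total = 672.8
  Y (9, 0): total = 1111.7
  Z (6, 2): total = 591.7
  W (4, 9): total = 1174.6
Minimum is at Z with total 591.7 km.

Z, total 591.7 km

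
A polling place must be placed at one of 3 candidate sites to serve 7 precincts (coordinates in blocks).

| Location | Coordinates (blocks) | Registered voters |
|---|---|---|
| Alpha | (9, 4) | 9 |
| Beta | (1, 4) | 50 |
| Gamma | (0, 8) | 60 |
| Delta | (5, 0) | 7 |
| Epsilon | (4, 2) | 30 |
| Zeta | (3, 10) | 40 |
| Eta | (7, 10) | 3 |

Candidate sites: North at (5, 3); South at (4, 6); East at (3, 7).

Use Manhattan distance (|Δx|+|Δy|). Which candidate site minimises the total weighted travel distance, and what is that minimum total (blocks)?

East, total 955 blocks

Total weighted distance at each candidate:
  North (5, 3): total = 1363
  South (4, 6): total = 1063
  East (3, 7): total = 955
Minimum is at East with total 955 blocks.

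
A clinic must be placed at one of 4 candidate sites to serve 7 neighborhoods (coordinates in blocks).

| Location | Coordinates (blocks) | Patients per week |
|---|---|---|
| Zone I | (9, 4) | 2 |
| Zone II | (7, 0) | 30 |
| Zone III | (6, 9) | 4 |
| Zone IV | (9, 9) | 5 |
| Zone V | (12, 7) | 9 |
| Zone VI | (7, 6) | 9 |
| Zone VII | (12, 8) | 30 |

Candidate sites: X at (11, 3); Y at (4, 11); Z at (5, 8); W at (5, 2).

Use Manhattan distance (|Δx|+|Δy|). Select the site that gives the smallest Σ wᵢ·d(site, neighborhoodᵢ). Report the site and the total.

Total weighted distance at each candidate:
  X (11, 3): total = 588
  Y (4, 11): total = 1005
  Z (5, 8): total = 667
  W (5, 2): total = 771
Minimum is at X with total 588 blocks.

X, total 588 blocks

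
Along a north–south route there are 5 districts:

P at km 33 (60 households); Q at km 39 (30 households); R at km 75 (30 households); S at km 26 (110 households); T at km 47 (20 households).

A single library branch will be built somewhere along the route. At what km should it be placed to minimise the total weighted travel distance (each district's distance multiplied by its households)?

x = 33

For a sum of weighted absolute distances on a line, the optimum is the weighted median (not the mean). Total weight W = 250; half-weight = 125.
Sort by position and accumulate weight:
  km 26 (S, w=110) → cum 110
  km 33 (P, w=60) → cum 170  ≥ 125 → median here
  km 39 (Q, w=30) → cum 200
  km 47 (T, w=20) → cum 220
  km 75 (R, w=30) → cum 250
Optimal location: km 33.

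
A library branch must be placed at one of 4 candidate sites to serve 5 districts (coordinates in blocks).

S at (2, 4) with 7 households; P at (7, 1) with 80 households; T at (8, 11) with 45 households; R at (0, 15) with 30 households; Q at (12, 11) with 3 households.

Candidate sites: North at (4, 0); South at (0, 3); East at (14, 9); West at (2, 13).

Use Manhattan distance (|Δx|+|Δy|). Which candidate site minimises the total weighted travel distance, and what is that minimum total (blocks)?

Total weighted distance at each candidate:
  North (4, 0): total = 1664
  South (0, 3): total = 1881
  East (14, 9): total = 2291
  West (2, 13): total = 1939
Minimum is at North with total 1664 blocks.

North, total 1664 blocks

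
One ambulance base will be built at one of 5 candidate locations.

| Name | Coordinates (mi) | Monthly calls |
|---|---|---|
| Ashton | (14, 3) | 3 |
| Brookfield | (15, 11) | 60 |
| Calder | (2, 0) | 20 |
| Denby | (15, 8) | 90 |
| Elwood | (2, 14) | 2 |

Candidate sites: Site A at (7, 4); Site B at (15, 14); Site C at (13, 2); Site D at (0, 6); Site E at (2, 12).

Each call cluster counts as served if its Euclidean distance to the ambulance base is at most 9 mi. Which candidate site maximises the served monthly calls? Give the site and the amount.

Coverage radius r = 9 mi; a point is covered iff (Δx)²+(Δy)² ≤ 9² = 81.
  Site A (7, 4): covers {Ashton, Calder, Denby} → 113
  Site B (15, 14): covers {Brookfield, Denby} → 150
  Site C (13, 2): covers {Ashton, Denby} → 93
  Site D (0, 6): covers {Calder, Elwood} → 22
  Site E (2, 12): covers {Elwood} → 2
Maximum coverage at Site B: 150 monthly calls.

Site B, covering 150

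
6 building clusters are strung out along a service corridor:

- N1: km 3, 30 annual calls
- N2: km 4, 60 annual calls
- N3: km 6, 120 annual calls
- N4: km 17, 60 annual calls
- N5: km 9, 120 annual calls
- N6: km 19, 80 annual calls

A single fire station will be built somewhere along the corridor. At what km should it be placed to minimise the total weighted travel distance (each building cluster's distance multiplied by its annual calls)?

For a sum of weighted absolute distances on a line, the optimum is the weighted median (not the mean). Total weight W = 470; half-weight = 235.
Sort by position and accumulate weight:
  km 3 (N1, w=30) → cum 30
  km 4 (N2, w=60) → cum 90
  km 6 (N3, w=120) → cum 210
  km 9 (N5, w=120) → cum 330  ≥ 235 → median here
  km 17 (N4, w=60) → cum 390
  km 19 (N6, w=80) → cum 470
Optimal location: km 9.

x = 9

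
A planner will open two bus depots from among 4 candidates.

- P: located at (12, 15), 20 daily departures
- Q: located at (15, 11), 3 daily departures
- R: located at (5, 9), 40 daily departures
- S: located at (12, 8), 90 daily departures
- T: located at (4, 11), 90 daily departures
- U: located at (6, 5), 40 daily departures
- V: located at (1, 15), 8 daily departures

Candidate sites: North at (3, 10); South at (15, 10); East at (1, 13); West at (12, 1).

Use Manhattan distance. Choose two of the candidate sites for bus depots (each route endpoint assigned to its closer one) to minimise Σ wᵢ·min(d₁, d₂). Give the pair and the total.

Evaluate every pair (each demand assigned to the nearer of the two):
  {North, South}: total = 1289
  {North, West}: total = 1625
  {South, East}: total = 1919
  {North, East}: total = 1925
  {East, West}: total = 2115
  {South, West}: total = 2685
Best pair: {North, South} with total 1289.

{North, South}, total 1289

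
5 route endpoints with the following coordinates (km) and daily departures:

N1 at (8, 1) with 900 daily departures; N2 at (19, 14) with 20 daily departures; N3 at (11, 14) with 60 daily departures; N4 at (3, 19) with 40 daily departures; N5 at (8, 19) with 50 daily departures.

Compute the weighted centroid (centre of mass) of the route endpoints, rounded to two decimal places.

The minimiser of Σwᵢ‖p−pᵢ‖² is the weighted centroid p* = (Σwᵢpᵢ)/(Σwᵢ).
Σwᵢ = 1070.
Σwᵢxᵢ = 900·8 + 20·19 + 60·11 + 40·3 + 50·8 = 8760.
Σwᵢyᵢ = 900·1 + 20·14 + 60·14 + 40·19 + 50·19 = 3730.
x* = 8760/1070 = 8.19, y* = 3730/1070 = 3.49.

(8.19, 3.49)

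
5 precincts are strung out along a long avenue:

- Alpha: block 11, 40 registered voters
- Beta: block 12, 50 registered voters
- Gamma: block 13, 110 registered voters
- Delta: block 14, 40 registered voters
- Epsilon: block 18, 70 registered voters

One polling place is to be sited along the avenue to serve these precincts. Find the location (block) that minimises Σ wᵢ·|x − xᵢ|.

x = 13

For a sum of weighted absolute distances on a line, the optimum is the weighted median (not the mean). Total weight W = 310; half-weight = 155.
Sort by position and accumulate weight:
  block 11 (Alpha, w=40) → cum 40
  block 12 (Beta, w=50) → cum 90
  block 13 (Gamma, w=110) → cum 200  ≥ 155 → median here
  block 14 (Delta, w=40) → cum 240
  block 18 (Epsilon, w=70) → cum 310
Optimal location: block 13.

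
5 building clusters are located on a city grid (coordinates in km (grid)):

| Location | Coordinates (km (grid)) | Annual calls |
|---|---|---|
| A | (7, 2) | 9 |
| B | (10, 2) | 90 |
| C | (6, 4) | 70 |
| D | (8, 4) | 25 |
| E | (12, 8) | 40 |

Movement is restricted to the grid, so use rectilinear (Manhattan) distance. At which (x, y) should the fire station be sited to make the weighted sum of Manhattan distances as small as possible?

Manhattan distance separates: Σwᵢ(|x−xᵢ|+|y−yᵢ|) = Σwᵢ|x−xᵢ| + Σwᵢ|y−yᵢ|, so x and y are optimised independently as 1-D weighted medians.
Total weight W = 234; half = 117.
x-coordinate, sorted with cumulative weight:
  x=6 (C, w=70) cum 70
  x=7 (A, w=9) cum 79
  x=8 (D, w=25) cum 104
  x=10 (B, w=90) cum 194  ← median
  x=12 (E, w=40) cum 234
⇒ x* = 10
y-coordinate, sorted with cumulative weight:
  y=2 (A, w=9) cum 9
  y=2 (B, w=90) cum 99
  y=4 (C, w=70) cum 169  ← median
  y=4 (D, w=25) cum 194
  y=8 (E, w=40) cum 234
⇒ y* = 4

(10, 4)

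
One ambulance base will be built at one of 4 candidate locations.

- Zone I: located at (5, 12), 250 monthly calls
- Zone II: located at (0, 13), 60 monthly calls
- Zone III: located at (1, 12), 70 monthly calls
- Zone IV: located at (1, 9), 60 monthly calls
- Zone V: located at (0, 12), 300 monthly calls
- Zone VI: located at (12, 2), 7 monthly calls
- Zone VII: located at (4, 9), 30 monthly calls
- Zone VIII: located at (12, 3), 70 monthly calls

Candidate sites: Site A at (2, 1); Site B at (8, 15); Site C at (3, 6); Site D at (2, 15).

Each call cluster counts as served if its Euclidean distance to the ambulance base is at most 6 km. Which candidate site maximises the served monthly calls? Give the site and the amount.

Coverage radius r = 6 km; a point is covered iff (Δx)²+(Δy)² ≤ 6² = 36.
  Site A (2, 1): covers {none} → 0
  Site B (8, 15): covers {Zone I} → 250
  Site C (3, 6): covers {Zone IV, Zone VII} → 90
  Site D (2, 15): covers {Zone I, Zone II, Zone III, Zone V} → 680
Maximum coverage at Site D: 680 monthly calls.

Site D, covering 680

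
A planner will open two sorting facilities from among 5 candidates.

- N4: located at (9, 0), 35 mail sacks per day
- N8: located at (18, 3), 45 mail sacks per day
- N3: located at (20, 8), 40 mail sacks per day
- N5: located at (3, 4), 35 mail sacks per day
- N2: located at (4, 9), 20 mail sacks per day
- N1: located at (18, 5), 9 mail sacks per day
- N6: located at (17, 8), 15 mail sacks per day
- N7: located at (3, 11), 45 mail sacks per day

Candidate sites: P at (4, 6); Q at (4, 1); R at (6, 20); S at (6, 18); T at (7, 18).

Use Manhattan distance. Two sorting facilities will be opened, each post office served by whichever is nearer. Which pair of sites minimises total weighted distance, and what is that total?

Evaluate every pair (each demand assigned to the nearer of the two):
  {P, Q}: total = 2445
  {P, R}: total = 2665
  {P, S}: total = 2665
  {P, T}: total = 2665
  {Q, S}: total = 3062
  {Q, R}: total = 3107
  {Q, T}: total = 3107
  {S, T}: total = 4571
  {R, T}: total = 4671
  {R, S}: total = 4715
Best pair: {P, Q} with total 2445.

{P, Q}, total 2445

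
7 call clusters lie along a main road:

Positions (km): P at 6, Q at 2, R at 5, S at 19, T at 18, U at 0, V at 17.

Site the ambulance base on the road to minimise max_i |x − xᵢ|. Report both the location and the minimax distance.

location 9.5, max distance 9.5

The 1-center on a line is the midpoint of the two extreme points: leftmost at 0, rightmost at 19.
Optimal location = (0 + 19)/2 = 9.5; maximum distance = (19 − 0)/2 = 9.5.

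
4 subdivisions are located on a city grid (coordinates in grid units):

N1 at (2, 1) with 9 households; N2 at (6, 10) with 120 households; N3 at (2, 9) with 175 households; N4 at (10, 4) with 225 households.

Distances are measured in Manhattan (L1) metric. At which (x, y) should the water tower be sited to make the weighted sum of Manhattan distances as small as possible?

(6, 9)

Manhattan distance separates: Σwᵢ(|x−xᵢ|+|y−yᵢ|) = Σwᵢ|x−xᵢ| + Σwᵢ|y−yᵢ|, so x and y are optimised independently as 1-D weighted medians.
Total weight W = 529; half = 264.5.
x-coordinate, sorted with cumulative weight:
  x=2 (N1, w=9) cum 9
  x=2 (N3, w=175) cum 184
  x=6 (N2, w=120) cum 304  ← median
  x=10 (N4, w=225) cum 529
⇒ x* = 6
y-coordinate, sorted with cumulative weight:
  y=1 (N1, w=9) cum 9
  y=4 (N4, w=225) cum 234
  y=9 (N3, w=175) cum 409  ← median
  y=10 (N2, w=120) cum 529
⇒ y* = 9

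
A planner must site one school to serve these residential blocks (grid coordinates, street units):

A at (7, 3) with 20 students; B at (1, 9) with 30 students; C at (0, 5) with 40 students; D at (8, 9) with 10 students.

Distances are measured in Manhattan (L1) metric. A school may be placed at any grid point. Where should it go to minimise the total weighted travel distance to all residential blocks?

(1, 5)

Manhattan distance separates: Σwᵢ(|x−xᵢ|+|y−yᵢ|) = Σwᵢ|x−xᵢ| + Σwᵢ|y−yᵢ|, so x and y are optimised independently as 1-D weighted medians.
Total weight W = 100; half = 50.
x-coordinate, sorted with cumulative weight:
  x=0 (C, w=40) cum 40
  x=1 (B, w=30) cum 70  ← median
  x=7 (A, w=20) cum 90
  x=8 (D, w=10) cum 100
⇒ x* = 1
y-coordinate, sorted with cumulative weight:
  y=3 (A, w=20) cum 20
  y=5 (C, w=40) cum 60  ← median
  y=9 (B, w=30) cum 90
  y=9 (D, w=10) cum 100
⇒ y* = 5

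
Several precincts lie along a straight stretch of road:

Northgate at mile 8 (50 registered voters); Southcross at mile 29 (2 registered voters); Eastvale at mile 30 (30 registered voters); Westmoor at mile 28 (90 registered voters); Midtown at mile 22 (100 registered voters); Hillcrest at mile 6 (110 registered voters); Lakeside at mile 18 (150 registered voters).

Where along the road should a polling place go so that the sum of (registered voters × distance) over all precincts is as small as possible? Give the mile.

For a sum of weighted absolute distances on a line, the optimum is the weighted median (not the mean). Total weight W = 532; half-weight = 266.
Sort by position and accumulate weight:
  mile 6 (Hillcrest, w=110) → cum 110
  mile 8 (Northgate, w=50) → cum 160
  mile 18 (Lakeside, w=150) → cum 310  ≥ 266 → median here
  mile 22 (Midtown, w=100) → cum 410
  mile 28 (Westmoor, w=90) → cum 500
  mile 29 (Southcross, w=2) → cum 502
  mile 30 (Eastvale, w=30) → cum 532
Optimal location: mile 18.

x = 18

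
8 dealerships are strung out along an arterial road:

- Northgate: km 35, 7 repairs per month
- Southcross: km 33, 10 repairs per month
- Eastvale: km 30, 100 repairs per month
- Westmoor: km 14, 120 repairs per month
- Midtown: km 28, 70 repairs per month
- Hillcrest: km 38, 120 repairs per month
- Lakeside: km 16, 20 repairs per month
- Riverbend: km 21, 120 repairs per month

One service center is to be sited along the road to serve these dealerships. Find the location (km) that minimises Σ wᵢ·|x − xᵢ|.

For a sum of weighted absolute distances on a line, the optimum is the weighted median (not the mean). Total weight W = 567; half-weight = 283.5.
Sort by position and accumulate weight:
  km 14 (Westmoor, w=120) → cum 120
  km 16 (Lakeside, w=20) → cum 140
  km 21 (Riverbend, w=120) → cum 260
  km 28 (Midtown, w=70) → cum 330  ≥ 283.5 → median here
  km 30 (Eastvale, w=100) → cum 430
  km 33 (Southcross, w=10) → cum 440
  km 35 (Northgate, w=7) → cum 447
  km 38 (Hillcrest, w=120) → cum 567
Optimal location: km 28.

x = 28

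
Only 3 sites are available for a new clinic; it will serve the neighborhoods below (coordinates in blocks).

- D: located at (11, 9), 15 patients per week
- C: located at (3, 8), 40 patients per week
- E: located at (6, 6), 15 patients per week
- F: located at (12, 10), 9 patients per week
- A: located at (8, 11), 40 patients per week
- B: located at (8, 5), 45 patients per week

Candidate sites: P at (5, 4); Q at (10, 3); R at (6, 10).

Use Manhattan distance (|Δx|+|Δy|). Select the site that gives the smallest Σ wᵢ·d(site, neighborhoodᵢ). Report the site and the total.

Total weighted distance at each candidate:
  P (5, 4): total = 1147
  Q (10, 3): total = 1351
  R (6, 10): total = 839
Minimum is at R with total 839 blocks.

R, total 839 blocks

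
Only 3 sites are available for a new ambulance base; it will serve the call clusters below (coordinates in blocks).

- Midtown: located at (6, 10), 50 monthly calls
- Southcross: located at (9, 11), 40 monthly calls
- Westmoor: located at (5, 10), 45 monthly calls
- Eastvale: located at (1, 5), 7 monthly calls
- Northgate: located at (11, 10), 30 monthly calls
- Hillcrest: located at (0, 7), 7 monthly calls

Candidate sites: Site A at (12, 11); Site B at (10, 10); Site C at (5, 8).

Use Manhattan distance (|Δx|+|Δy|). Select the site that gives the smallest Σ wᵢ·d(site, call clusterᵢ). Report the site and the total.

Total weighted distance at each candidate:
  Site A (12, 11): total = 1121
  Site B (10, 10): total = 724
  Site C (5, 8): total = 851
Minimum is at Site B with total 724 blocks.

Site B, total 724 blocks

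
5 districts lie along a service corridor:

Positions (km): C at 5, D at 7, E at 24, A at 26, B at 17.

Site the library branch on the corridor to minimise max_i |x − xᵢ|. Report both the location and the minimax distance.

location 15.5, max distance 10.5

The 1-center on a line is the midpoint of the two extreme points: leftmost at 5, rightmost at 26.
Optimal location = (5 + 26)/2 = 15.5; maximum distance = (26 − 5)/2 = 10.5.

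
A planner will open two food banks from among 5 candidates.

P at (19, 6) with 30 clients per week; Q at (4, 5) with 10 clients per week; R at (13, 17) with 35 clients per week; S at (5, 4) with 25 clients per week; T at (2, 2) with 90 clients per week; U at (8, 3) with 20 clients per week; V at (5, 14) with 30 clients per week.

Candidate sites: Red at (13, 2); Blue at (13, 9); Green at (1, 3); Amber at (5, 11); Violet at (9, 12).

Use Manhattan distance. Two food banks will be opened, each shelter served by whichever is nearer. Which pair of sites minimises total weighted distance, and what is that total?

Evaluate every pair (each demand assigned to the nearer of the two):
  {Blue, Green}: total = 1435
  {Green, Violet}: total = 1470
  {Green, Amber}: total = 1645
  {Red, Green}: total = 1750
  {Blue, Amber}: total = 2185
  {Red, Amber}: total = 2235
  {Red, Violet}: total = 2275
  {Amber, Violet}: total = 2410
  {Red, Blue}: total = 2420
  {Blue, Violet}: total = 2880
Best pair: {Blue, Green} with total 1435.

{Blue, Green}, total 1435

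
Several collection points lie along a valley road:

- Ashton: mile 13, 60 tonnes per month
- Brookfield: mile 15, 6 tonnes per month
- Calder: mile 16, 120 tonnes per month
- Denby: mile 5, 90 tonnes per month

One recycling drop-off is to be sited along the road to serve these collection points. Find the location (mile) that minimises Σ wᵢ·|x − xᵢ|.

For a sum of weighted absolute distances on a line, the optimum is the weighted median (not the mean). Total weight W = 276; half-weight = 138.
Sort by position and accumulate weight:
  mile 5 (Denby, w=90) → cum 90
  mile 13 (Ashton, w=60) → cum 150  ≥ 138 → median here
  mile 15 (Brookfield, w=6) → cum 156
  mile 16 (Calder, w=120) → cum 276
Optimal location: mile 13.

x = 13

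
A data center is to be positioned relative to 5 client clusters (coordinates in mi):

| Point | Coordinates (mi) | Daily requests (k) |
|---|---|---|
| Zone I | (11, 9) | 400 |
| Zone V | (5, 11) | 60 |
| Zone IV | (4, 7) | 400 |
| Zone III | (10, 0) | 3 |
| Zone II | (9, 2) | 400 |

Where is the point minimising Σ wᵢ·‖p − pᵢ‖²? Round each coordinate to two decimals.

The minimiser of Σwᵢ‖p−pᵢ‖² is the weighted centroid p* = (Σwᵢpᵢ)/(Σwᵢ).
Σwᵢ = 1263.
Σwᵢxᵢ = 400·11 + 60·5 + 400·4 + 3·10 + 400·9 = 9930.
Σwᵢyᵢ = 400·9 + 60·11 + 400·7 + 3·0 + 400·2 = 7860.
x* = 9930/1263 = 7.86, y* = 7860/1263 = 6.22.

(7.86, 6.22)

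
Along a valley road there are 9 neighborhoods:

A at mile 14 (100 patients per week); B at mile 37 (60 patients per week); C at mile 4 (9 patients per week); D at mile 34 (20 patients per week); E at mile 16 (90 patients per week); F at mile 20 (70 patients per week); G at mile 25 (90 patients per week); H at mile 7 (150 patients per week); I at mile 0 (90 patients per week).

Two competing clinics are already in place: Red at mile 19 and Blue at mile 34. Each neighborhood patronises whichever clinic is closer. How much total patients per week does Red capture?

The indifferent point is the midpoint (19+34)/2 = 26.5; neighborhoods left of it (closer to Red at 19) go to Red, those right go to Blue.
  I at 0 (w=90) → Red
  C at 4 (w=9) → Red
  H at 7 (w=150) → Red
  A at 14 (w=100) → Red
  E at 16 (w=90) → Red
  F at 20 (w=70) → Red
  G at 25 (w=90) → Red
  D at 34 (w=20) → Blue
  B at 37 (w=60) → Blue
Red captures 599; Blue captures 80.

599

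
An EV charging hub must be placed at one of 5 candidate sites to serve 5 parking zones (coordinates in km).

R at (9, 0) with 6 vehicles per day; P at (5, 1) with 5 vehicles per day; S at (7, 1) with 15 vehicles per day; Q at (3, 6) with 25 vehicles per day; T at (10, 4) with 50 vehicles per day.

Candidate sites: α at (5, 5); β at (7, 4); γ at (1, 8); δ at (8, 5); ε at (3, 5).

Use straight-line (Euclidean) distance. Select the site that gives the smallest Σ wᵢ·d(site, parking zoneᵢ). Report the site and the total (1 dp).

Total weighted distance at each candidate:
  α (5, 5): total = 436.4
  β (7, 4): total = 351.7
  γ (1, 8): total = 809.6
  δ (8, 5): total = 356.7
  ε (3, 5): total = 532.6
Minimum is at β with total 351.7 km.

β, total 351.7 km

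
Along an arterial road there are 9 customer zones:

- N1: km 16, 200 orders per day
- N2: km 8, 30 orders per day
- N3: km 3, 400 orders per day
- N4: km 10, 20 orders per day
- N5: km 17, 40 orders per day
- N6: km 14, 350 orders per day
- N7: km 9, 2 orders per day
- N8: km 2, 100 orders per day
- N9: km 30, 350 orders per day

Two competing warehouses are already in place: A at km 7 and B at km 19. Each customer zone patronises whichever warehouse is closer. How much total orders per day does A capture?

552

The indifferent point is the midpoint (7+19)/2 = 13; customer zones left of it (closer to A at 7) go to A, those right go to B.
  N8 at 2 (w=100) → A
  N3 at 3 (w=400) → A
  N2 at 8 (w=30) → A
  N7 at 9 (w=2) → A
  N4 at 10 (w=20) → A
  N6 at 14 (w=350) → B
  N1 at 16 (w=200) → B
  N5 at 17 (w=40) → B
  N9 at 30 (w=350) → B
A captures 552; B captures 940.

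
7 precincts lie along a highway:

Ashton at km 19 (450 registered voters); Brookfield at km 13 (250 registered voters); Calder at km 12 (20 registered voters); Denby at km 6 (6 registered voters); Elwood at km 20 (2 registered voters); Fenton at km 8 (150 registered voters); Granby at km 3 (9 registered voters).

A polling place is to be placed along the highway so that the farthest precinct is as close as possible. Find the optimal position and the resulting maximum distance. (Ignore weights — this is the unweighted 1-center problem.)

The 1-center on a line is the midpoint of the two extreme points: leftmost at 3, rightmost at 20.
Optimal location = (3 + 20)/2 = 11.5; maximum distance = (20 − 3)/2 = 8.5.

location 11.5, max distance 8.5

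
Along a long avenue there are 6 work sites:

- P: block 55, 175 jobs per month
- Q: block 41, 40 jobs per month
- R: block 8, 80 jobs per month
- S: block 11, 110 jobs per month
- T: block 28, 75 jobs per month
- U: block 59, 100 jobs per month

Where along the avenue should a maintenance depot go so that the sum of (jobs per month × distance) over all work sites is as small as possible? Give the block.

x = 41

For a sum of weighted absolute distances on a line, the optimum is the weighted median (not the mean). Total weight W = 580; half-weight = 290.
Sort by position and accumulate weight:
  block 8 (R, w=80) → cum 80
  block 11 (S, w=110) → cum 190
  block 28 (T, w=75) → cum 265
  block 41 (Q, w=40) → cum 305  ≥ 290 → median here
  block 55 (P, w=175) → cum 480
  block 59 (U, w=100) → cum 580
Optimal location: block 41.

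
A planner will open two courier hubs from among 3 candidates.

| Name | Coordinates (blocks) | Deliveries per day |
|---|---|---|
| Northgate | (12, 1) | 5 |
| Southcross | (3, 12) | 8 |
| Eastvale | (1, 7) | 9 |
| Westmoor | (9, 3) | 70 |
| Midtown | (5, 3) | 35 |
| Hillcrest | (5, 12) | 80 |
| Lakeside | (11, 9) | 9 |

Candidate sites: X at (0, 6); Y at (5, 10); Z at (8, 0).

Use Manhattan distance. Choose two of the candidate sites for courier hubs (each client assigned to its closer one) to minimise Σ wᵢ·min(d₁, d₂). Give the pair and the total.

Evaluate every pair (each demand assigned to the nearer of the two):
  {Y, Z}: total = 833
  {X, Y}: total = 1368
  {X, Z}: total = 1593
Best pair: {Y, Z} with total 833.

{Y, Z}, total 833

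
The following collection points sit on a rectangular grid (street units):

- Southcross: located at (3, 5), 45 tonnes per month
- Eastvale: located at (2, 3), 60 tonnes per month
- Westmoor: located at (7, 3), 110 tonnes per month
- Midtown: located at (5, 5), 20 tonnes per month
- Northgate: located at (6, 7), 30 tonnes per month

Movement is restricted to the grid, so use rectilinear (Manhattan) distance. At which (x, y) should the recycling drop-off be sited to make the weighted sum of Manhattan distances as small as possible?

(6, 3)

Manhattan distance separates: Σwᵢ(|x−xᵢ|+|y−yᵢ|) = Σwᵢ|x−xᵢ| + Σwᵢ|y−yᵢ|, so x and y are optimised independently as 1-D weighted medians.
Total weight W = 265; half = 132.5.
x-coordinate, sorted with cumulative weight:
  x=2 (Eastvale, w=60) cum 60
  x=3 (Southcross, w=45) cum 105
  x=5 (Midtown, w=20) cum 125
  x=6 (Northgate, w=30) cum 155  ← median
  x=7 (Westmoor, w=110) cum 265
⇒ x* = 6
y-coordinate, sorted with cumulative weight:
  y=3 (Eastvale, w=60) cum 60
  y=3 (Westmoor, w=110) cum 170  ← median
  y=5 (Southcross, w=45) cum 215
  y=5 (Midtown, w=20) cum 235
  y=7 (Northgate, w=30) cum 265
⇒ y* = 3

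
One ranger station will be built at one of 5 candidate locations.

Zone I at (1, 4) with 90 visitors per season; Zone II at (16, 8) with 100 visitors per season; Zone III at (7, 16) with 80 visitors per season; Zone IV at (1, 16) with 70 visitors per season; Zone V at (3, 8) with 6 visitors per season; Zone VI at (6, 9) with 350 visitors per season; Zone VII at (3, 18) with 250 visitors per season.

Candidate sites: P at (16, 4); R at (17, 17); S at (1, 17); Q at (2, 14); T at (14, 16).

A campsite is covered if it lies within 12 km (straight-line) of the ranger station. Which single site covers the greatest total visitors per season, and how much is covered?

Q, covering 846

Coverage radius r = 12 km; a point is covered iff (Δx)²+(Δy)² ≤ 12² = 144.
  P (16, 4): covers {Zone II, Zone VI} → 450
  R (17, 17): covers {Zone II, Zone III} → 180
  S (1, 17): covers {Zone III, Zone IV, Zone V, Zone VI, Zone VII} → 756
  Q (2, 14): covers {Zone I, Zone III, Zone IV, Zone V, Zone VI, Zone VII} → 846
  T (14, 16): covers {Zone II, Zone III, Zone VI, Zone VII} → 780
Maximum coverage at Q: 846 visitors per season.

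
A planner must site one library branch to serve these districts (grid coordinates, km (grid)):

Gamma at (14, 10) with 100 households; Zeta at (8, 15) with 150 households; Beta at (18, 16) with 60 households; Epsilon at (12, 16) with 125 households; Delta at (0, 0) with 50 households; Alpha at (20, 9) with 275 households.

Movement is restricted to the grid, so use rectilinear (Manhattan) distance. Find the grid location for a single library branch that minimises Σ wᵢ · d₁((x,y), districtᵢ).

Manhattan distance separates: Σwᵢ(|x−xᵢ|+|y−yᵢ|) = Σwᵢ|x−xᵢ| + Σwᵢ|y−yᵢ|, so x and y are optimised independently as 1-D weighted medians.
Total weight W = 760; half = 380.
x-coordinate, sorted with cumulative weight:
  x=0 (Delta, w=50) cum 50
  x=8 (Zeta, w=150) cum 200
  x=12 (Epsilon, w=125) cum 325
  x=14 (Gamma, w=100) cum 425  ← median
  x=18 (Beta, w=60) cum 485
  x=20 (Alpha, w=275) cum 760
⇒ x* = 14
y-coordinate, sorted with cumulative weight:
  y=0 (Delta, w=50) cum 50
  y=9 (Alpha, w=275) cum 325
  y=10 (Gamma, w=100) cum 425  ← median
  y=15 (Zeta, w=150) cum 575
  y=16 (Beta, w=60) cum 635
  y=16 (Epsilon, w=125) cum 760
⇒ y* = 10

(14, 10)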